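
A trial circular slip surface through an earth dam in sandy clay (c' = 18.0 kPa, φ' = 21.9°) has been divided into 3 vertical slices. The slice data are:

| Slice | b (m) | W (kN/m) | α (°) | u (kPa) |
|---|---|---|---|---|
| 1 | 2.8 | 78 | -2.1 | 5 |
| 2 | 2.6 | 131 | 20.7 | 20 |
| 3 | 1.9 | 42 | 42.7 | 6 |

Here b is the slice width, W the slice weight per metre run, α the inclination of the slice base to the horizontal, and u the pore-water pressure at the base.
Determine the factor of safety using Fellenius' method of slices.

FS = 2.86

Ordinary method of slices: FS = Σ[c'·Δl_i + (W_i cosα_i − u_i·Δl_i)·tanφ'] / Σ W_i sinα_i, with Δl_i = b_i / cosα_i.
Slice 1: Δl = 2.8/cos(-2.1°) = 2.802 m; N'_1 = 78·cos(-2.1°) − 5·2.802 = 63.9; c'Δl = 50.43; W sinα = -2.9
Slice 2: Δl = 2.6/cos20.7° = 2.779 m; N'_2 = 131·cos20.7° − 20·2.779 = 67.0; c'Δl = 50.03; W sinα = 46.3
Slice 3: Δl = 1.9/cos42.7° = 2.585 m; N'_3 = 42·cos42.7° − 6·2.585 = 15.4; c'Δl = 46.54; W sinα = 28.5
Σc'Δl = 147.0 kN/m; ΣN' = 146.2 kN/m; ΣW sinα = 71.9 kN/m
Resisting = 147.0 + 146.2·tan21.9° = 147.0 + 58.8 = 205.8 kN/m
FS = 205.8 / 71.9 = 2.861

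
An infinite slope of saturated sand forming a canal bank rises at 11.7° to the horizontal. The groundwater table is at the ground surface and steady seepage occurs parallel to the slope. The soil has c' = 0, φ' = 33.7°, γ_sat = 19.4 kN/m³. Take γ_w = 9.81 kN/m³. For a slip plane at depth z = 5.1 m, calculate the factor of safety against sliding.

With seepage parallel to the slope and the water table at the surface, the effective normal stress on the slip plane uses the buoyant unit weight γ' = γ_sat − γ_w while the driving shear stress uses γ_sat:
FS = [c' + γ' z cos²β tanφ'] / [γ_sat z sinβ cosβ]
(For c' = 0 this reduces to FS = (γ'/γ_sat)·tanφ'/tanβ.)
γ' = 19.4 − 9.81 = 9.59 kN/m³
Numerator = 0.0 + 9.59·5.1·cos²11.7°·tan33.7° = 0.0 + 9.59·5.1·0.9589·0.6669 = 31.277 kPa
Denominator = 19.4·5.1·sin11.7°·cos11.7° = 19.4·5.1·0.2028·0.9792 = 19.647 kPa
FS = 31.277 / 19.647 = 1.592

FS = 1.59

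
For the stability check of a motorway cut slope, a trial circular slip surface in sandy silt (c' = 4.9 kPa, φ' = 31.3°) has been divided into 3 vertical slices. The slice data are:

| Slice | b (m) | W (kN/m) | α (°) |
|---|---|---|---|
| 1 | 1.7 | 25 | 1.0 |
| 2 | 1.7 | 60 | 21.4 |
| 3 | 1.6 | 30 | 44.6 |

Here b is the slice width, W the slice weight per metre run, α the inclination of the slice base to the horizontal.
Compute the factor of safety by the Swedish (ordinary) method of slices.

FS = 2.08

Ordinary method of slices: FS = Σ[c'·Δl_i + (W_i cosα_i)·tanφ'] / Σ W_i sinα_i, with Δl_i = b_i / cosα_i.
Slice 1: Δl = 1.7/cos1.0° = 1.700 m; N'_1 = 25·cos1.0° = 25.0; c'Δl = 8.33; W sinα = 0.4
Slice 2: Δl = 1.7/cos21.4° = 1.826 m; N'_2 = 60·cos21.4° = 55.9; c'Δl = 8.95; W sinα = 21.9
Slice 3: Δl = 1.6/cos44.6° = 2.247 m; N'_3 = 30·cos44.6° = 21.4; c'Δl = 11.01; W sinα = 21.1
Σc'Δl = 28.3 kN/m; ΣN' = 102.2 kN/m; ΣW sinα = 43.4 kN/m
Resisting = 28.3 + 102.2·tan31.3° = 28.3 + 62.2 = 90.4 kN/m
FS = 90.4 / 43.4 = 2.084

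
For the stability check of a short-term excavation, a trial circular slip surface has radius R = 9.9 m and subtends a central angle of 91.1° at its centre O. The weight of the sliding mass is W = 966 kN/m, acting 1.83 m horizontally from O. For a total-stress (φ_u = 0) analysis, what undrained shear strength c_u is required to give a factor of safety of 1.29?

c_u = 14.6 kPa

FS = c_u·L_a·R / (W·d), so c_u = FS·W·d / (L_a·R).
Arc length L_a = R·θ = 9.9·(91.1°·π/180) = 9.9·1.5900 = 15.74 m
c_u = 1.29·966·1.83 / (15.74·9.9) = 2280.4 / 155.84 = 14.63 kPa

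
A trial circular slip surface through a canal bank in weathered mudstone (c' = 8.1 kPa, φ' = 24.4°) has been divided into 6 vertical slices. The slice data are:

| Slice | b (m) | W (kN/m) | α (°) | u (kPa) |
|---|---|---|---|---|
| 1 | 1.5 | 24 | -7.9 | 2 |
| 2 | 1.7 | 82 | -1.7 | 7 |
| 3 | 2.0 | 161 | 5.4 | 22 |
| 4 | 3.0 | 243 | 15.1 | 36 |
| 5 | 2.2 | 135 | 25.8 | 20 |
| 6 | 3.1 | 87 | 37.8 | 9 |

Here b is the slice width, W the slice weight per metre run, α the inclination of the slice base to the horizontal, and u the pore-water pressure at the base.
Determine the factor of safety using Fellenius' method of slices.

Ordinary method of slices: FS = Σ[c'·Δl_i + (W_i cosα_i − u_i·Δl_i)·tanφ'] / Σ W_i sinα_i, with Δl_i = b_i / cosα_i.
Slice 1: Δl = 1.5/cos(-7.9°) = 1.514 m; N'_1 = 24·cos(-7.9°) − 2·1.514 = 20.7; c'Δl = 12.27; W sinα = -3.3
Slice 2: Δl = 1.7/cos(-1.7°) = 1.701 m; N'_2 = 82·cos(-1.7°) − 7·1.701 = 70.1; c'Δl = 13.78; W sinα = -2.4
Slice 3: Δl = 2.0/cos5.4° = 2.009 m; N'_3 = 161·cos5.4° − 22·2.009 = 116.1; c'Δl = 16.27; W sinα = 15.2
Slice 4: Δl = 3.0/cos15.1° = 3.107 m; N'_4 = 243·cos15.1° − 36·3.107 = 122.7; c'Δl = 25.17; W sinα = 63.3
Slice 5: Δl = 2.2/cos25.8° = 2.444 m; N'_5 = 135·cos25.8° − 20·2.444 = 72.7; c'Δl = 19.79; W sinα = 58.8
Slice 6: Δl = 3.1/cos37.8° = 3.923 m; N'_6 = 87·cos37.8° − 9·3.923 = 33.4; c'Δl = 31.78; W sinα = 53.3
Σc'Δl = 119.1 kN/m; ΣN' = 435.7 kN/m; ΣW sinα = 184.8 kN/m
Resisting = 119.1 + 435.7·tan24.4° = 119.1 + 197.7 = 316.7 kN/m
FS = 316.7 / 184.8 = 1.714

FS = 1.71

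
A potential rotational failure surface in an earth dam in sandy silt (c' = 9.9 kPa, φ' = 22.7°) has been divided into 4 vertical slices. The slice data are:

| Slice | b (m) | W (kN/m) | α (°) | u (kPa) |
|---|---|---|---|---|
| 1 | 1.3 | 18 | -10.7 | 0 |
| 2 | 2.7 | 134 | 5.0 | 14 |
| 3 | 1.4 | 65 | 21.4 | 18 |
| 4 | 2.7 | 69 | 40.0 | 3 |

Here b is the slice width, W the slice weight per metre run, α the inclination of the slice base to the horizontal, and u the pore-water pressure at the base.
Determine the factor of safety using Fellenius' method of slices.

FS = 2.21

Ordinary method of slices: FS = Σ[c'·Δl_i + (W_i cosα_i − u_i·Δl_i)·tanφ'] / Σ W_i sinα_i, with Δl_i = b_i / cosα_i.
Slice 1: Δl = 1.3/cos(-10.7°) = 1.323 m; N'_1 = 18·cos(-10.7°) − 0·1.323 = 17.7; c'Δl = 13.10; W sinα = -3.3
Slice 2: Δl = 2.7/cos5.0° = 2.710 m; N'_2 = 134·cos5.0° − 14·2.710 = 95.5; c'Δl = 26.83; W sinα = 11.7
Slice 3: Δl = 1.4/cos21.4° = 1.504 m; N'_3 = 65·cos21.4° − 18·1.504 = 33.5; c'Δl = 14.89; W sinα = 23.7
Slice 4: Δl = 2.7/cos40.0° = 3.525 m; N'_4 = 69·cos40.0° − 3·3.525 = 42.3; c'Δl = 34.89; W sinα = 44.4
Σc'Δl = 89.7 kN/m; ΣN' = 189.0 kN/m; ΣW sinα = 76.4 kN/m
Resisting = 89.7 + 189.0·tan22.7° = 89.7 + 79.0 = 168.8 kN/m
FS = 168.8 / 76.4 = 2.209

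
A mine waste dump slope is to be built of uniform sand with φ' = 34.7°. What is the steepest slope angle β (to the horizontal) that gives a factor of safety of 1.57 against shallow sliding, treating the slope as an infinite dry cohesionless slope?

β = 23.8°

For an infinite dry cohesionless slope FS = tanφ'/tanβ, so tanβ = tanφ' / FS.
tanβ = tan34.7° / 1.57 = 0.6924 / 1.57 = 0.4410
β = arctan(0.4410) = 23.80°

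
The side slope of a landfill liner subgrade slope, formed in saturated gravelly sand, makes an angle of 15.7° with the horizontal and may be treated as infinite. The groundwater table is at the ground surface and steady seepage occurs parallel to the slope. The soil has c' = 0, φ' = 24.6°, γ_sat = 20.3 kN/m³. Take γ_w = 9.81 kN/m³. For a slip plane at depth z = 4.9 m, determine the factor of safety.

With seepage parallel to the slope and the water table at the surface, the effective normal stress on the slip plane uses the buoyant unit weight γ' = γ_sat − γ_w while the driving shear stress uses γ_sat:
FS = [c' + γ' z cos²β tanφ'] / [γ_sat z sinβ cosβ]
(For c' = 0 this reduces to FS = (γ'/γ_sat)·tanφ'/tanβ.)
γ' = 20.3 − 9.81 = 10.49 kN/m³
Numerator = 0.0 + 10.49·4.9·cos²15.7°·tan24.6° = 0.0 + 10.49·4.9·0.9268·0.4578 = 21.810 kPa
Denominator = 20.3·4.9·sin15.7°·cos15.7° = 20.3·4.9·0.2706·0.9627 = 25.912 kPa
FS = 21.810 / 25.912 = 0.842

FS = 0.84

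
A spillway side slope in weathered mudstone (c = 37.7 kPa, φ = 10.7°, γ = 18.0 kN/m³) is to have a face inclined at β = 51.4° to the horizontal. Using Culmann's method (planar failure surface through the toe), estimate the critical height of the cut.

Culmann's analysis gives the critical failure plane at α_cr = (β + φ)/2 = (51.4 + 10.7)/2 = 31.0°, and the critical height
H_c = (4c/γ) · sinβ cosφ / [1 − cos(β − φ)]
    = (4·37.7/18.0) · sin51.4°·cos10.7° / [1 − cos(40.7°)]
    = 8.378 · 0.7815·0.9826 / [1 − 0.7581]
    = 8.378 · 0.7679 / 0.2419
    = 26.60 m

H_c = 26.60 m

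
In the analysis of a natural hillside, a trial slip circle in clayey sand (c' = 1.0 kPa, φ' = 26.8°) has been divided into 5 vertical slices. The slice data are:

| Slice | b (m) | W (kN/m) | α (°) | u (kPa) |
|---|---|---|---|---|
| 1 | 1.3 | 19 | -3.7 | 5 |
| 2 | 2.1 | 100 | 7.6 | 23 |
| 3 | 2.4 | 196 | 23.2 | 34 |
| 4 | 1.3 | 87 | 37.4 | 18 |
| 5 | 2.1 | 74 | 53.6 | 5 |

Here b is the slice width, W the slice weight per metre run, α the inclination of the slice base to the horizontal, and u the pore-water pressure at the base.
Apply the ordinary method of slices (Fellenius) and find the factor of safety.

FS = 0.61

Ordinary method of slices: FS = Σ[c'·Δl_i + (W_i cosα_i − u_i·Δl_i)·tanφ'] / Σ W_i sinα_i, with Δl_i = b_i / cosα_i.
Slice 1: Δl = 1.3/cos(-3.7°) = 1.303 m; N'_1 = 19·cos(-3.7°) − 5·1.303 = 12.4; c'Δl = 1.30; W sinα = -1.2
Slice 2: Δl = 2.1/cos7.6° = 2.119 m; N'_2 = 100·cos7.6° − 23·2.119 = 50.4; c'Δl = 2.12; W sinα = 13.2
Slice 3: Δl = 2.4/cos23.2° = 2.611 m; N'_3 = 196·cos23.2° − 34·2.611 = 91.4; c'Δl = 2.61; W sinα = 77.2
Slice 4: Δl = 1.3/cos37.4° = 1.636 m; N'_4 = 87·cos37.4° − 18·1.636 = 39.7; c'Δl = 1.64; W sinα = 52.8
Slice 5: Δl = 2.1/cos53.6° = 3.539 m; N'_5 = 74·cos53.6° − 5·3.539 = 26.2; c'Δl = 3.54; W sinα = 59.6
Σc'Δl = 11.2 kN/m; ΣN' = 220.1 kN/m; ΣW sinα = 201.6 kN/m
Resisting = 11.2 + 220.1·tan26.8° = 11.2 + 111.2 = 122.4 kN/m
FS = 122.4 / 201.6 = 0.607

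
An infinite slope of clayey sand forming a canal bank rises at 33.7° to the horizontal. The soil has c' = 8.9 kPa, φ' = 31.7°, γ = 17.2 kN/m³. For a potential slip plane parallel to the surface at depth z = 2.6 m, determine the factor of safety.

FS = 1.36

For an infinite slope with a slip plane parallel to the surface (no pore pressure): FS = [c' + γz cos²β tanφ'] / [γz sinβ cosβ].
γz = 17.2·2.6 = 44.72 kN/m²
Numerator = 8.9 + 44.72·cos²33.7°·tan31.7° = 8.9 + 44.72·0.6921·0.6176 = 28.017 kPa
Denominator = 44.72·sin33.7°·cos33.7° = 44.72·0.5548·0.8320 = 20.643 kPa
FS = 28.017 / 20.643 = 1.357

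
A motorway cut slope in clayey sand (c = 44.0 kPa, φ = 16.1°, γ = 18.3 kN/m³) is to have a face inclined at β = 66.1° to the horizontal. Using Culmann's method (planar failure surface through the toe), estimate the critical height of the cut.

H_c = 23.65 m

Culmann's analysis gives the critical failure plane at α_cr = (β + φ)/2 = (66.1 + 16.1)/2 = 41.1°, and the critical height
H_c = (4c/γ) · sinβ cosφ / [1 − cos(β − φ)]
    = (4·44.0/18.3) · sin66.1°·cos16.1° / [1 − cos(50.0°)]
    = 9.617 · 0.9143·0.9608 / [1 − 0.6428]
    = 9.617 · 0.8784 / 0.3572
    = 23.65 m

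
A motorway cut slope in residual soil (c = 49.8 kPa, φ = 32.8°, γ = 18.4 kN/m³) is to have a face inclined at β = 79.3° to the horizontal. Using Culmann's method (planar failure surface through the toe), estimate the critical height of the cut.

H_c = 28.69 m

Culmann's analysis gives the critical failure plane at α_cr = (β + φ)/2 = (79.3 + 32.8)/2 = 56.0°, and the critical height
H_c = (4c/γ) · sinβ cosφ / [1 − cos(β − φ)]
    = (4·49.8/18.4) · sin79.3°·cos32.8° / [1 − cos(46.5°)]
    = 10.826 · 0.9826·0.8406 / [1 − 0.6884]
    = 10.826 · 0.8260 / 0.3116
    = 28.69 m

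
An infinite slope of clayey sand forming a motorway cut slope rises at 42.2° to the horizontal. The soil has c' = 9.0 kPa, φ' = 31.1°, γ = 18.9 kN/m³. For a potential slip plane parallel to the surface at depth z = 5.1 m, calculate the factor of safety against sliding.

For an infinite slope with a slip plane parallel to the surface (no pore pressure): FS = [c' + γz cos²β tanφ'] / [γz sinβ cosβ].
γz = 18.9·5.1 = 96.39 kN/m²
Numerator = 9.0 + 96.39·cos²42.2°·tan31.1° = 9.0 + 96.39·0.5488·0.6032 = 40.910 kPa
Denominator = 96.39·sin42.2°·cos42.2° = 96.39·0.6717·0.7408 = 47.965 kPa
FS = 40.910 / 47.965 = 0.853

FS = 0.85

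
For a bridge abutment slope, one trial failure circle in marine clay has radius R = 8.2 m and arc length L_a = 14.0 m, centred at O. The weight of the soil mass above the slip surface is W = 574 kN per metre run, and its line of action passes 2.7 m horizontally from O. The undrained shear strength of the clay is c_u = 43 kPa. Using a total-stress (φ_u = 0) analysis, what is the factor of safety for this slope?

FS = 3.19

Taking moments about the centre O, the resisting moment is provided by the undrained shear strength acting along the arc:
M_R = c_u·L_a·R = 43·14.00·8.2 = 4936.4 kN·m/m
M_D = W·d = 574·2.7 = 1549.8 kN·m/m
FS = M_R / M_D = 4936.4 / 1549.8 = 3.185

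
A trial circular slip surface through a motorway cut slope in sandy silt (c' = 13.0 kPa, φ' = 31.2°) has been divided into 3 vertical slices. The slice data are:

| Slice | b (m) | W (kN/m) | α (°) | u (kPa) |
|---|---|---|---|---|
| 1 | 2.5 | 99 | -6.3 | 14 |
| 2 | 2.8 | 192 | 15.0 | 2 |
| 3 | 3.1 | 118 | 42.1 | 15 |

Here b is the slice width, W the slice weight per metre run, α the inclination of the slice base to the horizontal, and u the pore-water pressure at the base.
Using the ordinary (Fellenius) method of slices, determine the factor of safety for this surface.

FS = 2.43

Ordinary method of slices: FS = Σ[c'·Δl_i + (W_i cosα_i − u_i·Δl_i)·tanφ'] / Σ W_i sinα_i, with Δl_i = b_i / cosα_i.
Slice 1: Δl = 2.5/cos(-6.3°) = 2.515 m; N'_1 = 99·cos(-6.3°) − 14·2.515 = 63.2; c'Δl = 32.70; W sinα = -10.9
Slice 2: Δl = 2.8/cos15.0° = 2.899 m; N'_2 = 192·cos15.0° − 2·2.899 = 179.7; c'Δl = 37.68; W sinα = 49.7
Slice 3: Δl = 3.1/cos42.1° = 4.178 m; N'_3 = 118·cos42.1° − 15·4.178 = 24.9; c'Δl = 54.31; W sinα = 79.1
Σc'Δl = 124.7 kN/m; ΣN' = 267.7 kN/m; ΣW sinα = 117.9 kN/m
Resisting = 124.7 + 267.7·tan31.2° = 124.7 + 162.1 = 286.8 kN/m
FS = 286.8 / 117.9 = 2.432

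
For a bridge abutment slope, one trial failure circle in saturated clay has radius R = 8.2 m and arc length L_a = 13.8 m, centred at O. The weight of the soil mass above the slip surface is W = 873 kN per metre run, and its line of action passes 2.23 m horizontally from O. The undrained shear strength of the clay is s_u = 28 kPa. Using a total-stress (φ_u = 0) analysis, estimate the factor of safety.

FS = 1.63

Taking moments about the centre O, the resisting moment is provided by the undrained shear strength acting along the arc:
M_R = s_u·L_a·R = 28·13.80·8.2 = 3168.5 kN·m/m
M_D = W·d = 873·2.23 = 1946.8 kN·m/m
FS = M_R / M_D = 3168.5 / 1946.8 = 1.628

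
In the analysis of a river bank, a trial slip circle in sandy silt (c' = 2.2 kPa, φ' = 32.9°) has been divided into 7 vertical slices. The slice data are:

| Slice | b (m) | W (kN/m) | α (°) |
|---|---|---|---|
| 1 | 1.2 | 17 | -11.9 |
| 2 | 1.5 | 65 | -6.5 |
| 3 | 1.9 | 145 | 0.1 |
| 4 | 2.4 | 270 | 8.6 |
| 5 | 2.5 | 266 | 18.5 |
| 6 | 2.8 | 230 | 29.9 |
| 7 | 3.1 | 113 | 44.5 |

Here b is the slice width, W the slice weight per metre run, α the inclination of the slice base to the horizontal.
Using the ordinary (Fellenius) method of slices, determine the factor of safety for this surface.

FS = 2.28

Ordinary method of slices: FS = Σ[c'·Δl_i + (W_i cosα_i)·tanφ'] / Σ W_i sinα_i, with Δl_i = b_i / cosα_i.
Slice 1: Δl = 1.2/cos(-11.9°) = 1.226 m; N'_1 = 17·cos(-11.9°) = 16.6; c'Δl = 2.70; W sinα = -3.5
Slice 2: Δl = 1.5/cos(-6.5°) = 1.510 m; N'_2 = 65·cos(-6.5°) = 64.6; c'Δl = 3.32; W sinα = -7.4
Slice 3: Δl = 1.9/cos0.1° = 1.900 m; N'_3 = 145·cos0.1° = 145.0; c'Δl = 4.18; W sinα = 0.3
Slice 4: Δl = 2.4/cos8.6° = 2.427 m; N'_4 = 270·cos8.6° = 267.0; c'Δl = 5.34; W sinα = 40.4
Slice 5: Δl = 2.5/cos18.5° = 2.636 m; N'_5 = 266·cos18.5° = 252.3; c'Δl = 5.80; W sinα = 84.4
Slice 6: Δl = 2.8/cos29.9° = 3.230 m; N'_6 = 230·cos29.9° = 199.4; c'Δl = 7.11; W sinα = 114.7
Slice 7: Δl = 3.1/cos44.5° = 4.346 m; N'_7 = 113·cos44.5° = 80.6; c'Δl = 9.56; W sinα = 79.2
Σc'Δl = 38.0 kN/m; ΣN' = 1025.4 kN/m; ΣW sinα = 308.0 kN/m
Resisting = 38.0 + 1025.4·tan32.9° = 38.0 + 663.4 = 701.4 kN/m
FS = 701.4 / 308.0 = 2.277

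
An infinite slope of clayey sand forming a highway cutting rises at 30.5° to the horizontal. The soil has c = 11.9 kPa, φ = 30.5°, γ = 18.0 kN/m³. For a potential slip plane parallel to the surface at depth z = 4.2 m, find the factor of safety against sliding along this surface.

For an infinite slope with a slip plane parallel to the surface (no pore pressure): FS = [c + γz cos²β tanφ] / [γz sinβ cosβ].
γz = 18.0·4.2 = 75.60 kN/m²
Numerator = 11.9 + 75.60·cos²30.5°·tan30.5° = 11.9 + 75.60·0.7424·0.5890 = 44.961 kPa
Denominator = 75.60·sin30.5°·cos30.5° = 75.60·0.5075·0.8616 = 33.061 kPa
FS = 44.961 / 33.061 = 1.360

FS = 1.36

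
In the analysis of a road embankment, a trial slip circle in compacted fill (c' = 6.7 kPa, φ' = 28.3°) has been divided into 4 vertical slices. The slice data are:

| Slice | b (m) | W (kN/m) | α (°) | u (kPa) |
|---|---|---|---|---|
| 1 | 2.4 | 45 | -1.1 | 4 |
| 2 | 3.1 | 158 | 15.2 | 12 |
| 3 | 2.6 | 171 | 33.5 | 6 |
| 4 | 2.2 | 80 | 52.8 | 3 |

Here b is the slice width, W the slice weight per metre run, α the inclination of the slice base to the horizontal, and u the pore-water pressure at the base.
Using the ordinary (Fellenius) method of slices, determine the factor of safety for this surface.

FS = 1.26

Ordinary method of slices: FS = Σ[c'·Δl_i + (W_i cosα_i − u_i·Δl_i)·tanφ'] / Σ W_i sinα_i, with Δl_i = b_i / cosα_i.
Slice 1: Δl = 2.4/cos(-1.1°) = 2.400 m; N'_1 = 45·cos(-1.1°) − 4·2.400 = 35.4; c'Δl = 16.08; W sinα = -0.9
Slice 2: Δl = 3.1/cos15.2° = 3.212 m; N'_2 = 158·cos15.2° − 12·3.212 = 113.9; c'Δl = 21.52; W sinα = 41.4
Slice 3: Δl = 2.6/cos33.5° = 3.118 m; N'_3 = 171·cos33.5° − 6·3.118 = 123.9; c'Δl = 20.89; W sinα = 94.4
Slice 4: Δl = 2.2/cos52.8° = 3.639 m; N'_4 = 80·cos52.8° − 3·3.639 = 37.5; c'Δl = 24.38; W sinα = 63.7
Σc'Δl = 82.9 kN/m; ΣN' = 310.7 kN/m; ΣW sinα = 198.7 kN/m
Resisting = 82.9 + 310.7·tan28.3° = 82.9 + 167.3 = 250.1 kN/m
FS = 250.1 / 198.7 = 1.259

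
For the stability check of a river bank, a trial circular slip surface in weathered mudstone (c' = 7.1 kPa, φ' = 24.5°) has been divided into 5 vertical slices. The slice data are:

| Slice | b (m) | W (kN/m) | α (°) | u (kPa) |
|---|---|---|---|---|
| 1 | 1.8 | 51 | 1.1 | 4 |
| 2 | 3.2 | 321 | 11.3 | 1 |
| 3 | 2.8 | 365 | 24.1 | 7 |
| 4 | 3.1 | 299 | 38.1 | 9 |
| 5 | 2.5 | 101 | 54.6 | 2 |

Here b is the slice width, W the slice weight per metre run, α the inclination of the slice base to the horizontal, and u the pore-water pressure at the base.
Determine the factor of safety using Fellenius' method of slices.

Ordinary method of slices: FS = Σ[c'·Δl_i + (W_i cosα_i − u_i·Δl_i)·tanφ'] / Σ W_i sinα_i, with Δl_i = b_i / cosα_i.
Slice 1: Δl = 1.8/cos1.1° = 1.800 m; N'_1 = 51·cos1.1° − 4·1.800 = 43.8; c'Δl = 12.78; W sinα = 1.0
Slice 2: Δl = 3.2/cos11.3° = 3.263 m; N'_2 = 321·cos11.3° − 1·3.263 = 311.5; c'Δl = 23.17; W sinα = 62.9
Slice 3: Δl = 2.8/cos24.1° = 3.067 m; N'_3 = 365·cos24.1° − 7·3.067 = 311.7; c'Δl = 21.78; W sinα = 149.0
Slice 4: Δl = 3.1/cos38.1° = 3.939 m; N'_4 = 299·cos38.1° − 9·3.939 = 199.8; c'Δl = 27.97; W sinα = 184.5
Slice 5: Δl = 2.5/cos54.6° = 4.316 m; N'_5 = 101·cos54.6° − 2·4.316 = 49.9; c'Δl = 30.64; W sinα = 82.3
Σc'Δl = 116.3 kN/m; ΣN' = 916.7 kN/m; ΣW sinα = 479.7 kN/m
Resisting = 116.3 + 916.7·tan24.5° = 116.3 + 417.8 = 534.1 kN/m
FS = 534.1 / 479.7 = 1.113

FS = 1.11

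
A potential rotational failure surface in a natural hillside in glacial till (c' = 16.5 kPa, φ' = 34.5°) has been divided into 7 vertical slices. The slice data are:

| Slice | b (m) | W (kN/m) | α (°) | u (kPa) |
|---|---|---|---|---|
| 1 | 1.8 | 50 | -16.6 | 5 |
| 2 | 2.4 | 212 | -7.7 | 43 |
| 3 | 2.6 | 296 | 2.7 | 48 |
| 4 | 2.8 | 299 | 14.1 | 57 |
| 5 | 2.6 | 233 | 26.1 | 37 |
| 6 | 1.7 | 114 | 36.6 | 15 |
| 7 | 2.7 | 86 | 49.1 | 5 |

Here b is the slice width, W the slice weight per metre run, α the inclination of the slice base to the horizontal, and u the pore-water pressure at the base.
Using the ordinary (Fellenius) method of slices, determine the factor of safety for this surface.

FS = 2.69

Ordinary method of slices: FS = Σ[c'·Δl_i + (W_i cosα_i − u_i·Δl_i)·tanφ'] / Σ W_i sinα_i, with Δl_i = b_i / cosα_i.
Slice 1: Δl = 1.8/cos(-16.6°) = 1.878 m; N'_1 = 50·cos(-16.6°) − 5·1.878 = 38.5; c'Δl = 30.99; W sinα = -14.3
Slice 2: Δl = 2.4/cos(-7.7°) = 2.422 m; N'_2 = 212·cos(-7.7°) − 43·2.422 = 105.9; c'Δl = 39.96; W sinα = -28.4
Slice 3: Δl = 2.6/cos2.7° = 2.603 m; N'_3 = 296·cos2.7° − 48·2.603 = 170.7; c'Δl = 42.95; W sinα = 13.9
Slice 4: Δl = 2.8/cos14.1° = 2.887 m; N'_4 = 299·cos14.1° − 57·2.887 = 125.4; c'Δl = 47.64; W sinα = 72.8
Slice 5: Δl = 2.6/cos26.1° = 2.895 m; N'_5 = 233·cos26.1° − 37·2.895 = 102.1; c'Δl = 47.77; W sinα = 102.5
Slice 6: Δl = 1.7/cos36.6° = 2.118 m; N'_6 = 114·cos36.6° − 15·2.118 = 59.8; c'Δl = 34.94; W sinα = 68.0
Slice 7: Δl = 2.7/cos49.1° = 4.124 m; N'_7 = 86·cos49.1° − 5·4.124 = 35.7; c'Δl = 68.04; W sinα = 65.0
Σc'Δl = 312.3 kN/m; ΣN' = 638.2 kN/m; ΣW sinα = 279.6 kN/m
Resisting = 312.3 + 638.2·tan34.5° = 312.3 + 438.6 = 750.9 kN/m
FS = 750.9 / 279.6 = 2.686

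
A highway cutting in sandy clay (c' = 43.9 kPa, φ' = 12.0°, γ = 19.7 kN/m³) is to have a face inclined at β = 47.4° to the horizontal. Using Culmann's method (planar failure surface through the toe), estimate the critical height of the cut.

H_c = 34.72 m

Culmann's analysis gives the critical failure plane at α_cr = (β + φ')/2 = (47.4 + 12.0)/2 = 29.7°, and the critical height
H_c = (4c'/γ) · sinβ cosφ' / [1 − cos(β − φ')]
    = (4·43.9/19.7) · sin47.4°·cos12.0° / [1 − cos(35.4°)]
    = 8.914 · 0.7361·0.9781 / [1 − 0.8151]
    = 8.914 · 0.7200 / 0.1849
    = 34.72 m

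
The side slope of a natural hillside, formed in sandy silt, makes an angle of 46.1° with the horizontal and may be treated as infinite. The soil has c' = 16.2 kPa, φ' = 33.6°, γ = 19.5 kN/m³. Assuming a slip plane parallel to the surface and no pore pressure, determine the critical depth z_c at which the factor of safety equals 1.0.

Setting FS = 1.00 in FS = [c' + γz cos²β tanφ'] / [γz sinβ cosβ] and solving for z:
z = c' / [γ cosβ (FS·sinβ − cosβ·tanφ')]
  = 16.2 / [19.5·cos46.1°·(1.00·sin46.1° − cos46.1°·tan33.6°)]
  = 16.2 / [19.5·0.6934·(1.00·0.7206 − 0.6934·0.6644)]
  = 16.2 / 3.5136 = 4.611 m

z_c = 4.61 m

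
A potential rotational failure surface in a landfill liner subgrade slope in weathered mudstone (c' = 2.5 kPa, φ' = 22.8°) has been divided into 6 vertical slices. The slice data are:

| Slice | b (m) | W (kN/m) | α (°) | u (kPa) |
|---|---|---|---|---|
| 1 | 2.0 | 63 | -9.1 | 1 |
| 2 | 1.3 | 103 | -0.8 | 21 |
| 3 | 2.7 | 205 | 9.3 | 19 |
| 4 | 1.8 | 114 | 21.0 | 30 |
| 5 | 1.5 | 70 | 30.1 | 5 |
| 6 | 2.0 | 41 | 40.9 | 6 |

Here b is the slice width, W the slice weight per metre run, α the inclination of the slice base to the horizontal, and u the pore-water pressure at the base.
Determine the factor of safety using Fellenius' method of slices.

Ordinary method of slices: FS = Σ[c'·Δl_i + (W_i cosα_i − u_i·Δl_i)·tanφ'] / Σ W_i sinα_i, with Δl_i = b_i / cosα_i.
Slice 1: Δl = 2.0/cos(-9.1°) = 2.025 m; N'_1 = 63·cos(-9.1°) − 1·2.025 = 60.2; c'Δl = 5.06; W sinα = -10.0
Slice 2: Δl = 1.3/cos(-0.8°) = 1.300 m; N'_2 = 103·cos(-0.8°) − 21·1.300 = 75.7; c'Δl = 3.25; W sinα = -1.4
Slice 3: Δl = 2.7/cos9.3° = 2.736 m; N'_3 = 205·cos9.3° − 19·2.736 = 150.3; c'Δl = 6.84; W sinα = 33.1
Slice 4: Δl = 1.8/cos21.0° = 1.928 m; N'_4 = 114·cos21.0° − 30·1.928 = 48.6; c'Δl = 4.82; W sinα = 40.9
Slice 5: Δl = 1.5/cos30.1° = 1.734 m; N'_5 = 70·cos30.1° − 5·1.734 = 51.9; c'Δl = 4.33; W sinα = 35.1
Slice 6: Δl = 2.0/cos40.9° = 2.646 m; N'_6 = 41·cos40.9° − 6·2.646 = 15.1; c'Δl = 6.62; W sinα = 26.8
Σc'Δl = 30.9 kN/m; ΣN' = 401.8 kN/m; ΣW sinα = 124.5 kN/m
Resisting = 30.9 + 401.8·tan22.8° = 30.9 + 168.9 = 199.8 kN/m
FS = 199.8 / 124.5 = 1.605

FS = 1.60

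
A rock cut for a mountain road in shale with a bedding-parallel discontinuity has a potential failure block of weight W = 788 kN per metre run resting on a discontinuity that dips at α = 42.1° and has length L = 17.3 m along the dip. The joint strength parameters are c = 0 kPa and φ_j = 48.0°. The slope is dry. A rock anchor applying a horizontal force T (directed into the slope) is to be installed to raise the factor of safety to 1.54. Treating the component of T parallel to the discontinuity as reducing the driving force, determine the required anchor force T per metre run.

Resolving forces along and normal to the sliding plane, with the horizontal anchor force T adding T·sinα to the effective normal force and T·cosα acting up the plane against the driving force:
FS = [cL + (W cosα + T sinα) tanφ_j] / [W sinα − T cosα]
Without the anchor: N' = 584.7 kN/m, driving T_d = 528.3 kN/m, resisting R = 0·17.3 + 584.7·tan48.0° = 649.3 kN/m, FS = 1.23.
Setting FS = 1.54 and solving for T:
1.54·(528.3 − T cos42.1°) = 649.3 + T sin42.1°·tan48.0°
T·(sin42.1°·tan48.0° + 1.54·cos42.1°) = 1.54·528.3 − 649.3
T·(0.6704·1.1106 + 1.54·0.7420) = 813.6 − 649.3 = 164.2
T·1.8872 = 164.2
T = 87.0 kN/m

T = 87 kN/m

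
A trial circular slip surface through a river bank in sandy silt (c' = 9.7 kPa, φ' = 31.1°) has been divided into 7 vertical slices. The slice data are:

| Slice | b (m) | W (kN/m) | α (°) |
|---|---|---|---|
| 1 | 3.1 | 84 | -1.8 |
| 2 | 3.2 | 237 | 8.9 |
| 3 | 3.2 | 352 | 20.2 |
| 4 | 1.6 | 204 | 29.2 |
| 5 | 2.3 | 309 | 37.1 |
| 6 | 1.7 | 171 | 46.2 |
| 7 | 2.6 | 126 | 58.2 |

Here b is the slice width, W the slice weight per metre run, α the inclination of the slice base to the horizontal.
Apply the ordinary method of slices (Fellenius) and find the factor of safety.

FS = 1.44

Ordinary method of slices: FS = Σ[c'·Δl_i + (W_i cosα_i)·tanφ'] / Σ W_i sinα_i, with Δl_i = b_i / cosα_i.
Slice 1: Δl = 3.1/cos(-1.8°) = 3.102 m; N'_1 = 84·cos(-1.8°) = 84.0; c'Δl = 30.08; W sinα = -2.6
Slice 2: Δl = 3.2/cos8.9° = 3.239 m; N'_2 = 237·cos8.9° = 234.1; c'Δl = 31.42; W sinα = 36.7
Slice 3: Δl = 3.2/cos20.2° = 3.410 m; N'_3 = 352·cos20.2° = 330.3; c'Δl = 33.07; W sinα = 121.5
Slice 4: Δl = 1.6/cos29.2° = 1.833 m; N'_4 = 204·cos29.2° = 178.1; c'Δl = 17.78; W sinα = 99.5
Slice 5: Δl = 2.3/cos37.1° = 2.884 m; N'_5 = 309·cos37.1° = 246.5; c'Δl = 27.97; W sinα = 186.4
Slice 6: Δl = 1.7/cos46.2° = 2.456 m; N'_6 = 171·cos46.2° = 118.4; c'Δl = 23.82; W sinα = 123.4
Slice 7: Δl = 2.6/cos58.2° = 4.934 m; N'_7 = 126·cos58.2° = 66.4; c'Δl = 47.86; W sinα = 107.1
Σc'Δl = 212.0 kN/m; ΣN' = 1257.7 kN/m; ΣW sinα = 672.0 kN/m
Resisting = 212.0 + 1257.7·tan31.1° = 212.0 + 758.7 = 970.7 kN/m
FS = 970.7 / 672.0 = 1.445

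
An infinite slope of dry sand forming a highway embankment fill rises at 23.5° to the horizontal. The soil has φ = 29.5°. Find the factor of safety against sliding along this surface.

For a dry cohesionless infinite slope the factor of safety is FS = tanφ / tanβ.
FS = tan29.5° / tan23.5° = 0.5658 / 0.4348 = 1.301

FS = 1.30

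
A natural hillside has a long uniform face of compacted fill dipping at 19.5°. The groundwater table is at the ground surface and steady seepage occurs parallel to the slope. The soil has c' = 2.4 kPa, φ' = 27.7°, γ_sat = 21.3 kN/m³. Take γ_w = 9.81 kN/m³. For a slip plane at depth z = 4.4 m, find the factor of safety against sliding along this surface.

With seepage parallel to the slope and the water table at the surface, the effective normal stress on the slip plane uses the buoyant unit weight γ' = γ_sat − γ_w while the driving shear stress uses γ_sat:
FS = [c' + γ' z cos²β tanφ'] / [γ_sat z sinβ cosβ]
γ' = 21.3 − 9.81 = 11.49 kN/m³
Numerator = 2.4 + 11.49·4.4·cos²19.5°·tan27.7° = 2.4 + 11.49·4.4·0.8886·0.5250 = 25.985 kPa
Denominator = 21.3·4.4·sin19.5°·cos19.5° = 21.3·4.4·0.3338·0.9426 = 29.490 kPa
FS = 25.985 / 29.490 = 0.881

FS = 0.88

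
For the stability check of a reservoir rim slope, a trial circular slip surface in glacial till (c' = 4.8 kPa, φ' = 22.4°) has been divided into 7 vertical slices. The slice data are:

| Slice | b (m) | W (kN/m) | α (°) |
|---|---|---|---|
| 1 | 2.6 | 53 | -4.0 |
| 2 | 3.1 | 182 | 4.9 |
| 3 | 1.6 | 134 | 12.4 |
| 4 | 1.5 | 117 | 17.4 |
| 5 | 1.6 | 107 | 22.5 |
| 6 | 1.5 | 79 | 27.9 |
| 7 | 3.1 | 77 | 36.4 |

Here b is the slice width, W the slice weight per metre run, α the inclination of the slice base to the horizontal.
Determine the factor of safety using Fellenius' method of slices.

Ordinary method of slices: FS = Σ[c'·Δl_i + (W_i cosα_i)·tanφ'] / Σ W_i sinα_i, with Δl_i = b_i / cosα_i.
Slice 1: Δl = 2.6/cos(-4.0°) = 2.606 m; N'_1 = 53·cos(-4.0°) = 52.9; c'Δl = 12.51; W sinα = -3.7
Slice 2: Δl = 3.1/cos4.9° = 3.111 m; N'_2 = 182·cos4.9° = 181.3; c'Δl = 14.93; W sinα = 15.5
Slice 3: Δl = 1.6/cos12.4° = 1.638 m; N'_3 = 134·cos12.4° = 130.9; c'Δl = 7.86; W sinα = 28.8
Slice 4: Δl = 1.5/cos17.4° = 1.572 m; N'_4 = 117·cos17.4° = 111.6; c'Δl = 7.55; W sinα = 35.0
Slice 5: Δl = 1.6/cos22.5° = 1.732 m; N'_5 = 107·cos22.5° = 98.9; c'Δl = 8.31; W sinα = 40.9
Slice 6: Δl = 1.5/cos27.9° = 1.697 m; N'_6 = 79·cos27.9° = 69.8; c'Δl = 8.15; W sinα = 37.0
Slice 7: Δl = 3.1/cos36.4° = 3.851 m; N'_7 = 77·cos36.4° = 62.0; c'Δl = 18.49; W sinα = 45.7
Σc'Δl = 77.8 kN/m; ΣN' = 707.4 kN/m; ΣW sinα = 199.2 kN/m
Resisting = 77.8 + 707.4·tan22.4° = 77.8 + 291.6 = 369.4 kN/m
FS = 369.4 / 199.2 = 1.854

FS = 1.85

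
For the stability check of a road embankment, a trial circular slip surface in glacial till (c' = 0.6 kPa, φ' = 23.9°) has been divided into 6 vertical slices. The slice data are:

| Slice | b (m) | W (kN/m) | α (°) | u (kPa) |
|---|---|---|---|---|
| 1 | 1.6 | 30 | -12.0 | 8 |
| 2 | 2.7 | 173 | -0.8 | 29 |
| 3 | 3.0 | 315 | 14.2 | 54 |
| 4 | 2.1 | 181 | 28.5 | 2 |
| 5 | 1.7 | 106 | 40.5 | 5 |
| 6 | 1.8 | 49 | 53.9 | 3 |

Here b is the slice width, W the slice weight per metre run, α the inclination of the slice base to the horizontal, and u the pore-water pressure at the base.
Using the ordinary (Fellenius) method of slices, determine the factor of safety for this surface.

FS = 0.86

Ordinary method of slices: FS = Σ[c'·Δl_i + (W_i cosα_i − u_i·Δl_i)·tanφ'] / Σ W_i sinα_i, with Δl_i = b_i / cosα_i.
Slice 1: Δl = 1.6/cos(-12.0°) = 1.636 m; N'_1 = 30·cos(-12.0°) − 8·1.636 = 16.3; c'Δl = 0.98; W sinα = -6.2
Slice 2: Δl = 2.7/cos(-0.8°) = 2.700 m; N'_2 = 173·cos(-0.8°) − 29·2.700 = 94.7; c'Δl = 1.62; W sinα = -2.4
Slice 3: Δl = 3.0/cos14.2° = 3.095 m; N'_3 = 315·cos14.2° − 54·3.095 = 138.3; c'Δl = 1.86; W sinα = 77.3
Slice 4: Δl = 2.1/cos28.5° = 2.390 m; N'_4 = 181·cos28.5° − 2·2.390 = 154.3; c'Δl = 1.43; W sinα = 86.4
Slice 5: Δl = 1.7/cos40.5° = 2.236 m; N'_5 = 106·cos40.5° − 5·2.236 = 69.4; c'Δl = 1.34; W sinα = 68.8
Slice 6: Δl = 1.8/cos53.9° = 3.055 m; N'_6 = 49·cos53.9° − 3·3.055 = 19.7; c'Δl = 1.83; W sinα = 39.6
Σc'Δl = 9.1 kN/m; ΣN' = 492.6 kN/m; ΣW sinα = 263.4 kN/m
Resisting = 9.1 + 492.6·tan23.9° = 9.1 + 218.3 = 227.4 kN/m
FS = 227.4 / 263.4 = 0.863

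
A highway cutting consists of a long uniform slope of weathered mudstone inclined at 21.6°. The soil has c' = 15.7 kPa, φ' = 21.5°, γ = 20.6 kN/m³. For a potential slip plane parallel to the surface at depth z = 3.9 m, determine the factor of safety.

For an infinite slope with a slip plane parallel to the surface (no pore pressure): FS = [c' + γz cos²β tanφ'] / [γz sinβ cosβ].
γz = 20.6·3.9 = 80.34 kN/m²
Numerator = 15.7 + 80.34·cos²21.6°·tan21.5° = 15.7 + 80.34·0.8645·0.3939 = 43.058 kPa
Denominator = 80.34·sin21.6°·cos21.6° = 80.34·0.3681·0.9298 = 27.498 kPa
FS = 43.058 / 27.498 = 1.566

FS = 1.57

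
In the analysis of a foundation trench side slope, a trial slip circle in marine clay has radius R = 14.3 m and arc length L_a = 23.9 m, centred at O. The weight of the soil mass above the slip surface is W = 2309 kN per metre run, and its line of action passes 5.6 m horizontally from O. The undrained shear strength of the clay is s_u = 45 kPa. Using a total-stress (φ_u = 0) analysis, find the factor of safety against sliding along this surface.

Taking moments about the centre O, the resisting moment is provided by the undrained shear strength acting along the arc:
M_R = s_u·L_a·R = 45·23.90·14.3 = 15379.7 kN·m/m
M_D = W·d = 2309·5.6 = 12930.4 kN·m/m
FS = M_R / M_D = 15379.7 / 12930.4 = 1.189

FS = 1.19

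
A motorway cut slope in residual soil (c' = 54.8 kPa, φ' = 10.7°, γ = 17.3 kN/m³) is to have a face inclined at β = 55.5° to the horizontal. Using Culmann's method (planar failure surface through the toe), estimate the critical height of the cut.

Culmann's analysis gives the critical failure plane at α_cr = (β + φ')/2 = (55.5 + 10.7)/2 = 33.1°, and the critical height
H_c = (4c'/γ) · sinβ cosφ' / [1 − cos(β − φ')]
    = (4·54.8/17.3) · sin55.5°·cos10.7° / [1 − cos(44.8°)]
    = 12.671 · 0.8241·0.9826 / [1 − 0.7096]
    = 12.671 · 0.8098 / 0.2904
    = 35.33 m

H_c = 35.33 m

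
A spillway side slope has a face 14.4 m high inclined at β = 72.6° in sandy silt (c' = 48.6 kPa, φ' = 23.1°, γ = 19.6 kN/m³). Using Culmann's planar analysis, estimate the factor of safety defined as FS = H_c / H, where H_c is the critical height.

H_c = (4c'/γ) · sinβ cosφ' / [1 − cos(β − φ')]
    = (4·48.6/19.6) · sin72.6°·cos23.1° / [1 − cos49.5°]
    = 9.918 · 0.8777 / 0.3506 = 24.83 m
FS = H_c / H = 24.83 / 14.4 = 1.725

FS = 1.72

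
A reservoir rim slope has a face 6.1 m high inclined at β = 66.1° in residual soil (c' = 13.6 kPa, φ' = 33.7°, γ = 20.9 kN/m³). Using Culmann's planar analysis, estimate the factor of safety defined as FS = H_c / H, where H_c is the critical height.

H_c = (4c'/γ) · sinβ cosφ' / [1 − cos(β − φ')]
    = (4·13.6/20.9) · sin66.1°·cos33.7° / [1 − cos32.4°]
    = 2.603 · 0.7606 / 0.1557 = 12.72 m
FS = H_c / H = 12.72 / 6.1 = 2.085

FS = 2.08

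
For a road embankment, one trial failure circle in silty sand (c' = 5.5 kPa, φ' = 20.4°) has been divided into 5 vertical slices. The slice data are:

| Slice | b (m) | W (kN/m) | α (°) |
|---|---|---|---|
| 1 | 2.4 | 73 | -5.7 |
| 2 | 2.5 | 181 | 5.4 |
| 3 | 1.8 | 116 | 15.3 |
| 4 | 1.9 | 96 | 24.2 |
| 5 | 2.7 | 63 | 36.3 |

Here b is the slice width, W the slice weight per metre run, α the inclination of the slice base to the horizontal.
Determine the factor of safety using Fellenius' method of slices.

FS = 2.17

Ordinary method of slices: FS = Σ[c'·Δl_i + (W_i cosα_i)·tanφ'] / Σ W_i sinα_i, with Δl_i = b_i / cosα_i.
Slice 1: Δl = 2.4/cos(-5.7°) = 2.412 m; N'_1 = 73·cos(-5.7°) = 72.6; c'Δl = 13.27; W sinα = -7.3
Slice 2: Δl = 2.5/cos5.4° = 2.511 m; N'_2 = 181·cos5.4° = 180.2; c'Δl = 13.81; W sinα = 17.0
Slice 3: Δl = 1.8/cos15.3° = 1.866 m; N'_3 = 116·cos15.3° = 111.9; c'Δl = 10.26; W sinα = 30.6
Slice 4: Δl = 1.9/cos24.2° = 2.083 m; N'_4 = 96·cos24.2° = 87.6; c'Δl = 11.46; W sinα = 39.4
Slice 5: Δl = 2.7/cos36.3° = 3.350 m; N'_5 = 63·cos36.3° = 50.8; c'Δl = 18.43; W sinα = 37.3
Σc'Δl = 67.2 kN/m; ΣN' = 503.1 kN/m; ΣW sinα = 117.0 kN/m
Resisting = 67.2 + 503.1·tan20.4° = 67.2 + 187.1 = 254.3 kN/m
FS = 254.3 / 117.0 = 2.173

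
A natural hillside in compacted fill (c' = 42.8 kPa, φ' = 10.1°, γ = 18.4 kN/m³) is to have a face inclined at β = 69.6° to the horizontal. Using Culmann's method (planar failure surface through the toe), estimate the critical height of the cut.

H_c = 17.43 m

Culmann's analysis gives the critical failure plane at α_cr = (β + φ')/2 = (69.6 + 10.1)/2 = 39.8°, and the critical height
H_c = (4c'/γ) · sinβ cosφ' / [1 − cos(β − φ')]
    = (4·42.8/18.4) · sin69.6°·cos10.1° / [1 − cos(59.5°)]
    = 9.304 · 0.9373·0.9845 / [1 − 0.5075]
    = 9.304 · 0.9228 / 0.4925
    = 17.43 m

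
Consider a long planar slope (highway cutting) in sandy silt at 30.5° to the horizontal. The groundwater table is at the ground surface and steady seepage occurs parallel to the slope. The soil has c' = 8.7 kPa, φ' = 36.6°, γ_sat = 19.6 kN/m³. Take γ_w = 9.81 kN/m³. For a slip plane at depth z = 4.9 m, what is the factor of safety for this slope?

FS = 0.84

With seepage parallel to the slope and the water table at the surface, the effective normal stress on the slip plane uses the buoyant unit weight γ' = γ_sat − γ_w while the driving shear stress uses γ_sat:
FS = [c' + γ' z cos²β tanφ'] / [γ_sat z sinβ cosβ]
γ' = 19.6 − 9.81 = 9.79 kN/m³
Numerator = 8.7 + 9.79·4.9·cos²30.5°·tan36.6° = 8.7 + 9.79·4.9·0.7424·0.7427 = 35.149 kPa
Denominator = 19.6·4.9·sin30.5°·cos30.5° = 19.6·4.9·0.5075·0.8616 = 41.999 kPa
FS = 35.149 / 41.999 = 0.837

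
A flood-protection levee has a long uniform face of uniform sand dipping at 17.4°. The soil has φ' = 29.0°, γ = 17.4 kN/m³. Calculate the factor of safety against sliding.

For a dry cohesionless infinite slope the factor of safety is FS = tanφ' / tanβ.
FS = tan29.0° / tan17.4° = 0.5543 / 0.3134 = 1.769

FS = 1.77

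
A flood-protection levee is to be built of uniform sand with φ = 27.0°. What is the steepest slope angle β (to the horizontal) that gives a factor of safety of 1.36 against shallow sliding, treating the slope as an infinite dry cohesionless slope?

For an infinite dry cohesionless slope FS = tanφ/tanβ, so tanβ = tanφ / FS.
tanβ = tan27.0° / 1.36 = 0.5095 / 1.36 = 0.3747
β = arctan(0.3747) = 20.54°

β = 20.5°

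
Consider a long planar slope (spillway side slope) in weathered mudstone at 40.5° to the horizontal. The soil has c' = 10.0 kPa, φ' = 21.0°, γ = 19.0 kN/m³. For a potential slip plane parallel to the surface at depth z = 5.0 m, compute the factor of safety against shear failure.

FS = 0.66

For an infinite slope with a slip plane parallel to the surface (no pore pressure): FS = [c' + γz cos²β tanφ'] / [γz sinβ cosβ].
γz = 19.0·5.0 = 95.00 kN/m²
Numerator = 10.0 + 95.00·cos²40.5°·tan21.0° = 10.0 + 95.00·0.5782·0.3839 = 31.086 kPa
Denominator = 95.00·sin40.5°·cos40.5° = 95.00·0.6494·0.7604 = 46.915 kPa
FS = 31.086 / 46.915 = 0.663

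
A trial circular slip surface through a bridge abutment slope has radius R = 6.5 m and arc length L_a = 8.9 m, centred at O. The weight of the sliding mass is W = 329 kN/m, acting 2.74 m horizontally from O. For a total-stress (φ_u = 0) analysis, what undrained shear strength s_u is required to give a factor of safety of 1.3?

FS = s_u·L_a·R / (W·d), so s_u = FS·W·d / (L_a·R).
s_u = 1.3·329·2.74 / (8.90·6.5) = 1171.9 / 57.85 = 20.26 kPa

s_u = 20.3 kPa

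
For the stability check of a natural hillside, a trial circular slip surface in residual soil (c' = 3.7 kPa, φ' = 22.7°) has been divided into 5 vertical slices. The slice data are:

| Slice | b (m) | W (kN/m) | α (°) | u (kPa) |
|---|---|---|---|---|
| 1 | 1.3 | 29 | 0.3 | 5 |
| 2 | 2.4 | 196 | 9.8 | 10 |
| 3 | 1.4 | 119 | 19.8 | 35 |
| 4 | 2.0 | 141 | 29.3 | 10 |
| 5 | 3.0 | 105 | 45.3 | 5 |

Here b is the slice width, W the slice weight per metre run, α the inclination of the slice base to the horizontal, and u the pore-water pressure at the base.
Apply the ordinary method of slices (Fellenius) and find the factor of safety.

Ordinary method of slices: FS = Σ[c'·Δl_i + (W_i cosα_i − u_i·Δl_i)·tanφ'] / Σ W_i sinα_i, with Δl_i = b_i / cosα_i.
Slice 1: Δl = 1.3/cos0.3° = 1.300 m; N'_1 = 29·cos0.3° − 5·1.300 = 22.5; c'Δl = 4.81; W sinα = 0.2
Slice 2: Δl = 2.4/cos9.8° = 2.436 m; N'_2 = 196·cos9.8° − 10·2.436 = 168.8; c'Δl = 9.01; W sinα = 33.4
Slice 3: Δl = 1.4/cos19.8° = 1.488 m; N'_3 = 119·cos19.8° − 35·1.488 = 59.9; c'Δl = 5.51; W sinα = 40.3
Slice 4: Δl = 2.0/cos29.3° = 2.293 m; N'_4 = 141·cos29.3° − 10·2.293 = 100.0; c'Δl = 8.49; W sinα = 69.0
Slice 5: Δl = 3.0/cos45.3° = 4.265 m; N'_5 = 105·cos45.3° − 5·4.265 = 52.5; c'Δl = 15.78; W sinα = 74.6
Σc'Δl = 43.6 kN/m; ΣN' = 403.7 kN/m; ΣW sinα = 217.5 kN/m
Resisting = 43.6 + 403.7·tan22.7° = 43.6 + 168.9 = 212.5 kN/m
FS = 212.5 / 217.5 = 0.977

FS = 0.98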